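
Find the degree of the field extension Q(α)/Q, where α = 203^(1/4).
[Q(α):Q] = 4

α is a root of x^4 - 203. By Eisenstein's criterion at the prime p = 7 (which divides the constant term 203 but p^2 = 49 does not, since 203 is squarefree), x^4 - 203 is irreducible over Q. Hence [Q(α):Q] = 4.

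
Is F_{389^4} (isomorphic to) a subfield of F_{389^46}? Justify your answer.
No: F_{389^4} is not a subfield of F_{389^46}

F_{p^m} embeds in F_{p^n} iff m | n. Here 4 ∤ 46 (since 46 = 11·4 + 2 with remainder 2 ≠ 0), so F_{389^4} is not a subfield of F_{389^46}. Equivalently: if it were, the tower law would give 4 = [F_{389^4}:F_389] dividing [F_{389^46}:F_389] = 46, contradiction.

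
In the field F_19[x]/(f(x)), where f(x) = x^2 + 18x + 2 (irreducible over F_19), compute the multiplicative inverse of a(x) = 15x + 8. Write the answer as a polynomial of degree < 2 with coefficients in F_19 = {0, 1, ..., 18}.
a(x)^(-1) ≡ 6x + 6 (mod f(x))

Since f is irreducible over F_19, F_19[x]/(f) is a field and a(x) ≠ 0 has an inverse. Apply the extended Euclidean algorithm to f(x) and a(x) in F_19[x]: f(x) = (14x + 14)·a(x) + (4). The last nonzero remainder is the constant 4 = gcd(f, a) in F_19. Back-substituting through the division chain expresses 4 = s(x)·a(x) + t(x)·f(x) with s(x) ≡ 5x + 5 (mod f), so (5x + 5)·a(x) ≡ 4 (mod f). Multiplying by 4^(-1) ≡ 5 in F_19 gives a(x)^(-1) ≡ 5·(5x + 5) ≡ 6x + 6 (mod f). Check: (15x + 8)·(6x + 6) = 14x^2 + 5x + 10 ≡ 1 (mod x^2 + 18x + 2).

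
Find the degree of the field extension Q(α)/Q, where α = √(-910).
[Q(α):Q] = 2

[Q(α):Q] equals the degree of the minimal polynomial of α. Here α^2 = -910 and x^2 + 910 is irreducible (d = -910 is squarefree, ≠ 1, hence not a square), so deg(m_α) = 2. Thus [Q(α):Q] = 2.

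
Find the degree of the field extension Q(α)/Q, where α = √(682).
[Q(α):Q] = 2

[Q(α):Q] equals the degree of the minimal polynomial of α. Here α^2 = 682 and x^2 - 682 is irreducible (d = 682 is squarefree, ≠ 1, hence not a square), so deg(m_α) = 2. Thus [Q(α):Q] = 2.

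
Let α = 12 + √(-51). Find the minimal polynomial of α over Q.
m_α(x) = x^2 - 24x + 195

From α - 12 = √(-51), squaring gives (α - 12)^2 = -51, i.e. α^2 - 24α + 144 = -51, so α^2 - 24α + 195 = 0. The discriminant of x^2 - 24x + 195 is (-24)^2 - 4·(195) = 576 - 780 = -204, and 4·(-51) is not a perfect square in Q since -51 is squarefree and ≠ 1. Hence x^2 - 24x + 195 is irreducible over Q and is the minimal polynomial of α.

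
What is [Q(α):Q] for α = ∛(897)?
[Q(α):Q] = 3

The minimal polynomial of α is x^3 - 897, irreducible over Q since 897 is not a perfect cube (so x^3 - 897 has no rational root). Hence [Q(α):Q] = deg(m_α) = 3.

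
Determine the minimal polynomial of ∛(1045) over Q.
m_α(x) = x^3 - 1045

α satisfies α^3 = 1045, so x^3 - 1045 annihilates α. By the rational root test, a rational root p/q (in lowest terms) of x^3 - 1045 would satisfy p^3 = 1045 q^3, forcing q = 1 and p^3 = 1045; but 1045 is not a perfect cube, contradiction. A monic cubic over Q with no rational root is irreducible (any nontrivial factorization would include a linear factor). Hence x^3 - 1045 is the minimal polynomial of α, and in particular [Q(α):Q] = 3.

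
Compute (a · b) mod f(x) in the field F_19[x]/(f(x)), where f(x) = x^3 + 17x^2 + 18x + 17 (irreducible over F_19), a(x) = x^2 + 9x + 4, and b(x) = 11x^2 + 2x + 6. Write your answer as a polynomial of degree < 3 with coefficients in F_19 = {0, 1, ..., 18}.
a · b ≡ 2x^2 + 17x + 4 (mod f(x))

Multiply in F_19[x]: a(x)·b(x) = (x^2 + 9x + 4)·(11x^2 + 2x + 6) = 11x^4 + 6x^3 + 11x^2 + 5x + 5. This has degree ≥ 3, so divide by f(x) over F_19: 11x^4 + 6x^3 + 11x^2 + 5x + 5 = (11x + 9)·(x^3 + 17x^2 + 18x + 17) + (2x^2 + 17x + 4). Hence a·b ≡ 2x^2 + 17x + 4 (mod f). (F_19[x]/(f) is a field with 19^3 = 6859 elements since f is irreducible of degree 3.)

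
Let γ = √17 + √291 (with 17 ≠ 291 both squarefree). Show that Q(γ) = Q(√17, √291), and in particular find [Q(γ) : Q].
[Q(γ) : Q] = 4 (equivalently, Q(γ) = Q(√17, √291))

Obviously Q(γ) ⊆ Q(√17, √291), and [Q(√17, √291):Q] = 4 (since 17, 291 are distinct squarefree integers > 1 with 4947 not a perfect square). To show equality we compute the minimal polynomial of γ. From γ = √17 + √291: γ^2 = 17 + 2√(4947) + 291 = 308 + 2√(4947), so γ^2 - 308 = 2√(4947); squaring, (γ^2 - 308)^2 = 4·4947, i.e. γ^4 - 616γ^2 + 94864 - 19788 = 0, i.e. γ^4 - 616γ^2 + 75076 = 0. So γ is a root of x^4 - 616x^2 + 75076. This polynomial is irreducible over Q: it has no rational root (each ±√17 ± √291 is irrational), and any factorization into two quadratics over Q would force √(4947) ∈ Q (pairing opposite roots) or √17, √291 ∈ Q (other pairings), all impossible. Hence [Q(γ):Q] = 4 = [Q(√17, √291):Q], so Q(γ) = Q(√17, √291).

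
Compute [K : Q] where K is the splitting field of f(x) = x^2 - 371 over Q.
[K : Q] = 2

f(x) = x^2 - 371 factors as (x - √371)(x + √371). The splitting field is K = Q(√371). Since 371 is squarefree and > 1, it is not a perfect square, so x^2 - 371 is irreducible over Q and [Q(√371) : Q] = 2. Hence [K : Q] = 2.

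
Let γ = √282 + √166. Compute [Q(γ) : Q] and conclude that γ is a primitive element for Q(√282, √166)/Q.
[Q(γ) : Q] = 4 (equivalently, Q(γ) = Q(√282, √166))

Obviously Q(γ) ⊆ Q(√282, √166), and [Q(√282, √166):Q] = 4 (since 282, 166 are distinct squarefree integers > 1 with 46812 not a perfect square). To show equality we compute the minimal polynomial of γ. From γ = √282 + √166: γ^2 = 282 + 2√(46812) + 166 = 448 + 2√(46812), so γ^2 - 448 = 2√(46812); squaring, (γ^2 - 448)^2 = 4·46812, i.e. γ^4 - 896γ^2 + 200704 - 187248 = 0, i.e. γ^4 - 896γ^2 + 13456 = 0. So γ is a root of x^4 - 896x^2 + 13456. This polynomial is irreducible over Q: it has no rational root (each ±√282 ± √166 is irrational), and any factorization into two quadratics over Q would force √(46812) ∈ Q (pairing opposite roots) or √282, √166 ∈ Q (other pairings), all impossible. Hence [Q(γ):Q] = 4 = [Q(√282, √166):Q], so Q(γ) = Q(√282, √166).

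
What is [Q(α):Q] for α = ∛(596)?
[Q(α):Q] = 3

The minimal polynomial of α is x^3 - 596, irreducible over Q since 596 is not a perfect cube (so x^3 - 596 has no rational root). Hence [Q(α):Q] = deg(m_α) = 3.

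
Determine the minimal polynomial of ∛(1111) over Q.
m_α(x) = x^3 - 1111

α satisfies α^3 = 1111, so x^3 - 1111 annihilates α. By the rational root test, a rational root p/q (in lowest terms) of x^3 - 1111 would satisfy p^3 = 1111 q^3, forcing q = 1 and p^3 = 1111; but 1111 is not a perfect cube, contradiction. A monic cubic over Q with no rational root is irreducible (any nontrivial factorization would include a linear factor). Hence x^3 - 1111 is the minimal polynomial of α, and in particular [Q(α):Q] = 3.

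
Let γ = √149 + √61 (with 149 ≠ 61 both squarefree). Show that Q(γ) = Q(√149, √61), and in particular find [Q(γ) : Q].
[Q(γ) : Q] = 4 (equivalently, Q(γ) = Q(√149, √61))

Obviously Q(γ) ⊆ Q(√149, √61), and [Q(√149, √61):Q] = 4 (since 149, 61 are distinct squarefree integers > 1 with 9089 not a perfect square). To show equality we compute the minimal polynomial of γ. From γ = √149 + √61: γ^2 = 149 + 2√(9089) + 61 = 210 + 2√(9089), so γ^2 - 210 = 2√(9089); squaring, (γ^2 - 210)^2 = 4·9089, i.e. γ^4 - 420γ^2 + 44100 - 36356 = 0, i.e. γ^4 - 420γ^2 + 7744 = 0. So γ is a root of x^4 - 420x^2 + 7744. This polynomial is irreducible over Q: it has no rational root (each ±√149 ± √61 is irrational), and any factorization into two quadratics over Q would force √(9089) ∈ Q (pairing opposite roots) or √149, √61 ∈ Q (other pairings), all impossible. Hence [Q(γ):Q] = 4 = [Q(√149, √61):Q], so Q(γ) = Q(√149, √61).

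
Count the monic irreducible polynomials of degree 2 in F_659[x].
There are 216811 monic irreducible polynomials of degree 2 over F_659

Each element of F_{659^2} that lies in no proper subfield is a root of exactly one monic irreducible of degree 2 over F_659, and each such polynomial has 2 distinct roots in F_{659^2}. By Möbius inversion the count is N_659(2) = (1/2) Σ_{d|2} μ(2/d) · 659^d = (1/2)(μ(2)·659^1 + μ(1)·659^2) = 433622/2 = 216811.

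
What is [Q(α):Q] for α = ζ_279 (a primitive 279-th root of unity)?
[Q(α):Q] = 180

The minimal polynomial of ζ_279 over Q is the 279-th cyclotomic polynomial Φ_279(x), which is irreducible over Q and has degree φ(279) = 180. Hence [Q(α):Q] = φ(279) = 180.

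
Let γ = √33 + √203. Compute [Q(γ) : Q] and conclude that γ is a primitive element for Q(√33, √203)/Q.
[Q(γ) : Q] = 4 (equivalently, Q(γ) = Q(√33, √203))

Obviously Q(γ) ⊆ Q(√33, √203), and [Q(√33, √203):Q] = 4 (since 33, 203 are distinct squarefree integers > 1 with 6699 not a perfect square). To show equality we compute the minimal polynomial of γ. From γ = √33 + √203: γ^2 = 33 + 2√(6699) + 203 = 236 + 2√(6699), so γ^2 - 236 = 2√(6699); squaring, (γ^2 - 236)^2 = 4·6699, i.e. γ^4 - 472γ^2 + 55696 - 26796 = 0, i.e. γ^4 - 472γ^2 + 28900 = 0. So γ is a root of x^4 - 472x^2 + 28900. This polynomial is irreducible over Q: it has no rational root (each ±√33 ± √203 is irrational), and any factorization into two quadratics over Q would force √(6699) ∈ Q (pairing opposite roots) or √33, √203 ∈ Q (other pairings), all impossible. Hence [Q(γ):Q] = 4 = [Q(√33, √203):Q], so Q(γ) = Q(√33, √203).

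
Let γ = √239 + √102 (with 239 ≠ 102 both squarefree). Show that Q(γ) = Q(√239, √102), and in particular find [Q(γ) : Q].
[Q(γ) : Q] = 4 (equivalently, Q(γ) = Q(√239, √102))

Obviously Q(γ) ⊆ Q(√239, √102), and [Q(√239, √102):Q] = 4 (since 239, 102 are distinct squarefree integers > 1 with 24378 not a perfect square). To show equality we compute the minimal polynomial of γ. From γ = √239 + √102: γ^2 = 239 + 2√(24378) + 102 = 341 + 2√(24378), so γ^2 - 341 = 2√(24378); squaring, (γ^2 - 341)^2 = 4·24378, i.e. γ^4 - 682γ^2 + 116281 - 97512 = 0, i.e. γ^4 - 682γ^2 + 18769 = 0. So γ is a root of x^4 - 682x^2 + 18769. This polynomial is irreducible over Q: it has no rational root (each ±√239 ± √102 is irrational), and any factorization into two quadratics over Q would force √(24378) ∈ Q (pairing opposite roots) or √239, √102 ∈ Q (other pairings), all impossible. Hence [Q(γ):Q] = 4 = [Q(√239, √102):Q], so Q(γ) = Q(√239, √102).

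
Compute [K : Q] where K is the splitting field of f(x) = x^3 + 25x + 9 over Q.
[K : Q] = 6

By the rational root test, any rational root of the monic integer polynomial f(x) = x^3 + 25x + 9 must be an integer dividing the constant term 9, i.e. one of ±{1, 3, 9}. Evaluating: f(1) = 35, f(-1) = -17, f(3) = 111, f(-3) = -93, f(9) = 963, f(-9) = -945; none is 0, so f has no rational root and is therefore irreducible over Q (a cubic with no linear factor over a field is irreducible). For an irreducible cubic, the Galois group is A_3 or S_3 according as the discriminant disc(f) = -4a^3 - 27b^2 = -4·(25)^3 - 27·(9)^2 = -64687 is or is not a square in Q. Here disc(f) = -64687 is not a perfect square in Q, so the Galois group of f over Q is not contained in A_3 and must be all of S_3. The splitting field has degree |S_3| = 6 over Q, so [K : Q] = 6.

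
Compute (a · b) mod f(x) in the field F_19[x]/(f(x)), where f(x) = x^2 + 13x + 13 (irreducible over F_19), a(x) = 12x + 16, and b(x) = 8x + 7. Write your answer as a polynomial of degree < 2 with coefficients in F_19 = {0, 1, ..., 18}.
a · b ≡ 9x + 4 (mod f(x))

Multiply in F_19[x]: a(x)·b(x) = (12x + 16)·(8x + 7) = x^2 + 3x + 17. This has degree ≥ 2, so divide by f(x) over F_19: x^2 + 3x + 17 = (1)·(x^2 + 13x + 13) + (9x + 4). Hence a·b ≡ 9x + 4 (mod f). (F_19[x]/(f) is a field with 19^2 = 361 elements since f is irreducible of degree 2.)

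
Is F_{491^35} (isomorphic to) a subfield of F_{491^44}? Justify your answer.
No: F_{491^35} is not a subfield of F_{491^44}

F_{p^m} embeds in F_{p^n} iff m | n. Here 35 ∤ 44 (since 44 = 1·35 + 9 with remainder 9 ≠ 0), so F_{491^35} is not a subfield of F_{491^44}. Equivalently: if it were, the tower law would give 35 = [F_{491^35}:F_491] dividing [F_{491^44}:F_491] = 44, contradiction.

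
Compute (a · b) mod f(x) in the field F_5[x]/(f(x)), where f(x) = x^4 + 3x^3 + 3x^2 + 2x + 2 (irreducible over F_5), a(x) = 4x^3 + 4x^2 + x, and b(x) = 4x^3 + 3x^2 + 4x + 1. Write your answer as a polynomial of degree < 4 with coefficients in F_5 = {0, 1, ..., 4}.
a · b ≡ 4x^3 + 4x^2 + 3x + 2 (mod f(x))

Multiply in F_5[x]: a(x)·b(x) = (4x^3 + 4x^2 + x)·(4x^3 + 3x^2 + 4x + 1) = x^6 + 3x^5 + 2x^4 + 3x^3 + 3x^2 + x. This has degree ≥ 4, so divide by f(x) over F_5: x^6 + 3x^5 + 2x^4 + 3x^3 + 3x^2 + x = (x^2 + 4)·(x^4 + 3x^3 + 3x^2 + 2x + 2) + (4x^3 + 4x^2 + 3x + 2). Hence a·b ≡ 4x^3 + 4x^2 + 3x + 2 (mod f). (F_5[x]/(f) is a field with 5^4 = 625 elements since f is irreducible of degree 4.)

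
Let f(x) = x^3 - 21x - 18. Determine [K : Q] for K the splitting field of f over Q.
[K : Q] = 6

By the rational root test, any rational root of the monic integer polynomial f(x) = x^3 - 21x - 18 must be an integer dividing the constant term -18, i.e. one of ±{1, 2, 3, 6, 9, 18}. Evaluating: f(1) = -38, f(-1) = 2, f(2) = -52, f(-2) = 16, f(3) = -54, f(-3) = 18, f(6) = 72, f(-6) = -108, f(9) = 522, f(-9) = -558, f(18) = 5436, f(-18) = -5472; none is 0, so f has no rational root and is therefore irreducible over Q (a cubic with no linear factor over a field is irreducible). For an irreducible cubic, the Galois group is A_3 or S_3 according as the discriminant disc(f) = -4a^3 - 27b^2 = -4·(-21)^3 - 27·(-18)^2 = 28296 is or is not a square in Q. Here disc(f) = 28296 is not a perfect square in Q, so the Galois group of f over Q is not contained in A_3 and must be all of S_3. The splitting field has degree |S_3| = 6 over Q, so [K : Q] = 6.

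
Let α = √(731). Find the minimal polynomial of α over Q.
m_α(x) = x^2 - 731

α satisfies α^2 - 731 = 0, so x^2 - 731 annihilates α. Since d = 731 is squarefree and ≠ 1, it is not a perfect square in Q, so x^2 - 731 has no rational root and is therefore irreducible over Q (a degree-2 polynomial over a field is irreducible iff it has no root). Hence m_α(x) = x^2 - 731.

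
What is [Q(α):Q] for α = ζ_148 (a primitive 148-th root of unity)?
[Q(α):Q] = 72

The minimal polynomial of ζ_148 over Q is the 148-th cyclotomic polynomial Φ_148(x), which is irreducible over Q and has degree φ(148) = 72. Hence [Q(α):Q] = φ(148) = 72.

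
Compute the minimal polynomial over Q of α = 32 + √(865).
m_α(x) = x^2 - 64x + 159

From α - 32 = √(865), squaring gives (α - 32)^2 = 865, i.e. α^2 - 64α + 1024 = 865, so α^2 - 64α + 159 = 0. The discriminant of x^2 - 64x + 159 is (-64)^2 - 4·(159) = 4096 - 636 = 3460, and 4·(865) is not a perfect square in Q since 865 is squarefree and ≠ 1. Hence x^2 - 64x + 159 is irreducible over Q and is the minimal polynomial of α.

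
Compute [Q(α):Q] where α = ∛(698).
[Q(α):Q] = 3

The minimal polynomial of α is x^3 - 698, irreducible over Q since 698 is not a perfect cube (so x^3 - 698 has no rational root). Hence [Q(α):Q] = deg(m_α) = 3.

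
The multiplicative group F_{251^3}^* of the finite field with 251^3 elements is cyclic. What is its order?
|F_{251^3}^*| = 15813250

F_{251^3} has 251^3 = 15813251 elements; its multiplicative group consists of all nonzero elements, so |F_{251^3}^*| = 15813251 - 1 = 15813250. (It is cyclic since any finite subgroup of the multiplicative group of a field is cyclic.)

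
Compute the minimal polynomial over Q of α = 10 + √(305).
m_α(x) = x^2 - 20x - 205

From α - 10 = √(305), squaring gives (α - 10)^2 = 305, i.e. α^2 - 20α + 100 = 305, so α^2 - 20α - 205 = 0. The discriminant of x^2 - 20x - 205 is (-20)^2 - 4·(-205) = 400 + 820 = 1220, and 4·(305) is not a perfect square in Q since 305 is squarefree and ≠ 1. Hence x^2 - 20x - 205 is irreducible over Q and is the minimal polynomial of α.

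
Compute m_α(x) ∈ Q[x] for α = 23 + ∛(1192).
m_α(x) = x^3 - 69x^2 + 1587x - 13359

Set β = α - 23 = ∛(1192), so β^3 = 1192. Then (α - 23)^3 - 1192 = 0, i.e. α is a root of g(x) = (x - 23)^3 - 1192 = x^3 - 69x^2 + 1587x - 13359. Since g(x) = h(x - 23) where h(x) = x^3 - 1192, and h is irreducible over Q (because 1192 is not a perfect cube, so h has no rational root, and a monic cubic with no rational root is irreducible), g is also irreducible (irreducibility is preserved under the substitution x → x - 23). Hence m_α(x) = x^3 - 69x^2 + 1587x - 13359.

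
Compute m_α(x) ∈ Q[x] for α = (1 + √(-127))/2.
m_α(x) = x^2 - x + 32

From 2α - 1 = √(-127), squaring gives (2α - 1)^2 = -127, i.e. 4α^2 - 4α + 1 = -127, so α^2 - α + (1 + 127)/4 = 0. Since -127 ≡ 1 (mod 4), (1 + 127)/4 = 32 ∈ Z. The polynomial x^2 - x + 32 has discriminant 1 - 4·(32) = -127, which is not a perfect square in Q (d = -127 is squarefree and ≠ 1), so x^2 - x + 32 is irreducible over Q. It is the minimal polynomial of α.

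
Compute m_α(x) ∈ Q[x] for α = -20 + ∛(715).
m_α(x) = x^3 + 60x^2 + 1200x + 7285

Set β = α + 20 = ∛(715), so β^3 = 715. Then (α + 20)^3 - 715 = 0, i.e. α is a root of g(x) = (x + 20)^3 - 715 = x^3 + 60x^2 + 1200x + 7285. Since g(x) = h(x + 20) where h(x) = x^3 - 715, and h is irreducible over Q (because 715 is not a perfect cube, so h has no rational root, and a monic cubic with no rational root is irreducible), g is also irreducible (irreducibility is preserved under the substitution x → x + 20). Hence m_α(x) = x^3 + 60x^2 + 1200x + 7285.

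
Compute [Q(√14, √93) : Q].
[Q(√14, √93) : Q] = 4

[Q(√14):Q] = 2 (min poly x^2 - 14, irreducible since 14 is squarefree > 1). For the top step, suppose √93 ∈ Q(√14), say √93 = c + d√14 with c, d ∈ Q. Squaring: 93 = c^2 + 14d^2 + 2cd√14. Since √14 ∉ Q this forces 2cd = 0. If d = 0 then √93 = c ∈ Q, contradicting 93 squarefree > 1. If c = 0 then 93 = 14d^2, so 14·93 = (14d)^2 is a perfect square in Q — but 14·93 = 1302 is not a perfect square (since 14 and 93 are distinct squarefree integers). Contradiction. Hence √93 ∉ Q(√14), so x^2 - 93 stays irreducible over Q(√14) and [Q(√14, √93) : Q(√14)] = 2. By the tower law, [Q(√14, √93) : Q] = 2 · 2 = 4.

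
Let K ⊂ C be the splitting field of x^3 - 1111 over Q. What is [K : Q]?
[K : Q] = 6

The roots of x^3 - 1111 are ∛1111, ω∛1111, ω^2∛1111 where ω = e^(2πi/3) is a primitive cube root of unity, so K = Q(∛1111, ω). Now [Q(∛1111):Q] = 3 (since 1111 is not a perfect cube, x^3 - 1111 is irreducible) and [Q(ω):Q] = 2. Both 2 and 3 divide [K:Q], and [K:Q] ≤ 3·2 = 6, so [K:Q] = 6. (Equivalently: Q(∛1111) ⊂ R but ω ∉ R, so [K : Q(∛1111)] = 2.)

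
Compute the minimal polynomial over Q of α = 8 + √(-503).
m_α(x) = x^2 - 16x + 567

From α - 8 = √(-503), squaring gives (α - 8)^2 = -503, i.e. α^2 - 16α + 64 = -503, so α^2 - 16α + 567 = 0. The discriminant of x^2 - 16x + 567 is (-16)^2 - 4·(567) = 256 - 2268 = -2012, and 4·(-503) is not a perfect square in Q since -503 is squarefree and ≠ 1. Hence x^2 - 16x + 567 is irreducible over Q and is the minimal polynomial of α.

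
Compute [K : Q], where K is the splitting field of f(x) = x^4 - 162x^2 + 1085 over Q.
[K : Q] = 4

Solving the quadratic in x^2: x^2 = (162 ± √(162^2 - 4·1085))/2 = (162 ± √21904)/2 = (162 ± 148)/2, giving x^2 = 155 or x^2 = 7. So f(x) = (x^2 - 155)(x^2 - 7) and the roots of f are ±√155, ±√7. Hence the splitting field is K = Q(√155, √7). Since 155 and 7 are distinct squarefree integers > 1, their product 1085 is not a perfect square, so √7 ∉ Q(√155). By the tower law [K:Q] = [Q(√155,√7):Q(√155)] · [Q(√155):Q] = 2 · 2 = 4.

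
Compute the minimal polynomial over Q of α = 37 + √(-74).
m_α(x) = x^2 - 74x + 1443

From α - 37 = √(-74), squaring gives (α - 37)^2 = -74, i.e. α^2 - 74α + 1369 = -74, so α^2 - 74α + 1443 = 0. The discriminant of x^2 - 74x + 1443 is (-74)^2 - 4·(1443) = 5476 - 5772 = -296, and 4·(-74) is not a perfect square in Q since -74 is squarefree and ≠ 1. Hence x^2 - 74x + 1443 is irreducible over Q and is the minimal polynomial of α.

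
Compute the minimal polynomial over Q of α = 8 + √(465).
m_α(x) = x^2 - 16x - 401

From α - 8 = √(465), squaring gives (α - 8)^2 = 465, i.e. α^2 - 16α + 64 = 465, so α^2 - 16α - 401 = 0. The discriminant of x^2 - 16x - 401 is (-16)^2 - 4·(-401) = 256 + 1604 = 1860, and 4·(465) is not a perfect square in Q since 465 is squarefree and ≠ 1. Hence x^2 - 16x - 401 is irreducible over Q and is the minimal polynomial of α.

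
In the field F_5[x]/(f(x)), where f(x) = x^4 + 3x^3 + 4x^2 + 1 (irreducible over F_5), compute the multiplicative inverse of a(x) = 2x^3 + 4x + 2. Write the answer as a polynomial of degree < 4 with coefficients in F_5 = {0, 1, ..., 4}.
a(x)^(-1) ≡ 4x^3 + 2x + 3 (mod f(x))

Since f is irreducible over F_5, F_5[x]/(f) is a field and a(x) ≠ 0 has an inverse. Apply the extended Euclidean algorithm to f(x) and a(x) in F_5[x]: f(x) = (3x + 4)·a(x) + (2x^2 + 3x + 3);  a(x) = (x + 1)·(2x^2 + 3x + 3) + (3x + 4);  (2x^2 + 3x + 3) = (4x + 4)·(3x + 4) + (2). The last nonzero remainder is the constant 2 = gcd(f, a) in F_5. Back-substituting through the division chain expresses 2 = s(x)·a(x) + t(x)·f(x) with s(x) ≡ 3x^3 + 4x + 1 (mod f), so (3x^3 + 4x + 1)·a(x) ≡ 2 (mod f). Multiplying by 2^(-1) ≡ 3 in F_5 gives a(x)^(-1) ≡ 3·(3x^3 + 4x + 1) ≡ 4x^3 + 2x + 3 (mod f). Check: (2x^3 + 4x + 2)·(4x^3 + 2x + 3) = 3x^6 + 4x^3 + 3x^2 + x + 1 ≡ 1 (mod x^4 + 3x^3 + 4x^2 + 1).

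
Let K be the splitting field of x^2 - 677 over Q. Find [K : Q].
[K : Q] = 2

f(x) = x^2 - 677 factors as (x - √677)(x + √677). The splitting field is K = Q(√677). Since 677 is squarefree and > 1, it is not a perfect square, so x^2 - 677 is irreducible over Q and [Q(√677) : Q] = 2. Hence [K : Q] = 2.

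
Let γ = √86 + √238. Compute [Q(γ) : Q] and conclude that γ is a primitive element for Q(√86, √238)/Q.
[Q(γ) : Q] = 4 (equivalently, Q(γ) = Q(√86, √238))

Obviously Q(γ) ⊆ Q(√86, √238), and [Q(√86, √238):Q] = 4 (since 86, 238 are distinct squarefree integers > 1 with 20468 not a perfect square). To show equality we compute the minimal polynomial of γ. From γ = √86 + √238: γ^2 = 86 + 2√(20468) + 238 = 324 + 2√(20468), so γ^2 - 324 = 2√(20468); squaring, (γ^2 - 324)^2 = 4·20468, i.e. γ^4 - 648γ^2 + 104976 - 81872 = 0, i.e. γ^4 - 648γ^2 + 23104 = 0. So γ is a root of x^4 - 648x^2 + 23104. This polynomial is irreducible over Q: it has no rational root (each ±√86 ± √238 is irrational), and any factorization into two quadratics over Q would force √(20468) ∈ Q (pairing opposite roots) or √86, √238 ∈ Q (other pairings), all impossible. Hence [Q(γ):Q] = 4 = [Q(√86, √238):Q], so Q(γ) = Q(√86, √238).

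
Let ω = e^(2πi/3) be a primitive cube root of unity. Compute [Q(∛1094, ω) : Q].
[Q(∛1094, ω) : Q] = 6

[Q(∛1094):Q] = 3 (min poly x^3 - 1094, irreducible since 1094 is not a perfect cube). [Q(ω):Q] = 2 (min poly x^2 + x + 1). Since Q(∛1094) ⊂ R and ω ∉ R, we have ω ∉ Q(∛1094), so x^2 + x + 1 remains irreducible over Q(∛1094) and [Q(∛1094, ω) : Q(∛1094)] = 2. By the tower law, [Q(∛1094, ω) : Q] = 3 · 2 = 6. (In fact Q(∛1094, ω) is the splitting field of x^3 - 1094 over Q.)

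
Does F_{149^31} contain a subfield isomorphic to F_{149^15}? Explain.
No: F_{149^15} is not a subfield of F_{149^31}

F_{p^m} embeds in F_{p^n} iff m | n. Here 15 ∤ 31 (since 31 = 2·15 + 1 with remainder 1 ≠ 0), so F_{149^15} is not a subfield of F_{149^31}. Equivalently: if it were, the tower law would give 15 = [F_{149^15}:F_149] dividing [F_{149^31}:F_149] = 31, contradiction.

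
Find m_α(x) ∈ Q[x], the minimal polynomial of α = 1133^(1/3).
m_α(x) = x^3 - 1133

α satisfies α^3 = 1133, so x^3 - 1133 annihilates α. By the rational root test, a rational root p/q (in lowest terms) of x^3 - 1133 would satisfy p^3 = 1133 q^3, forcing q = 1 and p^3 = 1133; but 1133 is not a perfect cube, contradiction. A monic cubic over Q with no rational root is irreducible (any nontrivial factorization would include a linear factor). Hence x^3 - 1133 is the minimal polynomial of α, and in particular [Q(α):Q] = 3.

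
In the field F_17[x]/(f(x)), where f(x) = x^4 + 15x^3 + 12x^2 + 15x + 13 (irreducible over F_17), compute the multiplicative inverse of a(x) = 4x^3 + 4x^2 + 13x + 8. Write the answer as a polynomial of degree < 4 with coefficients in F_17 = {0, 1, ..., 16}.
a(x)^(-1) ≡ 7x^3 + 7x^2 + 11x + 15 (mod f(x))

Since f is irreducible over F_17, F_17[x]/(f) is a field and a(x) ≠ 0 has an inverse. Apply the extended Euclidean algorithm to f(x) and a(x) in F_17[x]: f(x) = (13x + 12)·a(x) + (16x^2 + 10x + 2);  a(x) = (13x + 7)·(16x^2 + 10x + 2) + (2x + 11);  (16x^2 + 10x + 2) = (8x + 12)·(2x + 11) + (6). The last nonzero remainder is the constant 6 = gcd(f, a) in F_17. Back-substituting through the division chain expresses 6 = s(x)·a(x) + t(x)·f(x) with s(x) ≡ 8x^3 + 8x^2 + 15x + 5 (mod f), so (8x^3 + 8x^2 + 15x + 5)·a(x) ≡ 6 (mod f). Multiplying by 6^(-1) ≡ 3 in F_17 gives a(x)^(-1) ≡ 3·(8x^3 + 8x^2 + 15x + 5) ≡ 7x^3 + 7x^2 + 11x + 15 (mod f). Check: (4x^3 + 4x^2 + 13x + 8)·(7x^3 + 7x^2 + 11x + 15) = 11x^6 + 5x^5 + 10x^4 + 13x^3 + 4x^2 + 11x + 1 ≡ 1 (mod x^4 + 15x^3 + 12x^2 + 15x + 13).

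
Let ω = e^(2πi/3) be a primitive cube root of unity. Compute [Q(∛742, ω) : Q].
[Q(∛742, ω) : Q] = 6

[Q(∛742):Q] = 3 (min poly x^3 - 742, irreducible since 742 is not a perfect cube). [Q(ω):Q] = 2 (min poly x^2 + x + 1). Since Q(∛742) ⊂ R and ω ∉ R, we have ω ∉ Q(∛742), so x^2 + x + 1 remains irreducible over Q(∛742) and [Q(∛742, ω) : Q(∛742)] = 2. By the tower law, [Q(∛742, ω) : Q] = 3 · 2 = 6. (In fact Q(∛742, ω) is the splitting field of x^3 - 742 over Q.)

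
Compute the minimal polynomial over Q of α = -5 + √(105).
m_α(x) = x^2 + 10x - 80

From α + 5 = √(105), squaring gives (α + 5)^2 = 105, i.e. α^2 + 10α + 25 = 105, so α^2 + 10α - 80 = 0. The discriminant of x^2 + 10x - 80 is (10)^2 - 4·(-80) = 100 + 320 = 420, and 4·(105) is not a perfect square in Q since 105 is squarefree and ≠ 1. Hence x^2 + 10x - 80 is irreducible over Q and is the minimal polynomial of α.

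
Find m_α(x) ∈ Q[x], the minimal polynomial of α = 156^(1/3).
m_α(x) = x^3 - 156

α satisfies α^3 = 156, so x^3 - 156 annihilates α. By the rational root test, a rational root p/q (in lowest terms) of x^3 - 156 would satisfy p^3 = 156 q^3, forcing q = 1 and p^3 = 156; but 156 is not a perfect cube, contradiction. A monic cubic over Q with no rational root is irreducible (any nontrivial factorization would include a linear factor). Hence x^3 - 156 is the minimal polynomial of α, and in particular [Q(α):Q] = 3.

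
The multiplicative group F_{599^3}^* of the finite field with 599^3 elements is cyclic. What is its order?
|F_{599^3}^*| = 214921798

F_{599^3} has 599^3 = 214921799 elements; its multiplicative group consists of all nonzero elements, so |F_{599^3}^*| = 214921799 - 1 = 214921798. (It is cyclic since any finite subgroup of the multiplicative group of a field is cyclic.)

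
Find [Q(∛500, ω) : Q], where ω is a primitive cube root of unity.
[Q(∛500, ω) : Q] = 6

[Q(∛500):Q] = 3 (min poly x^3 - 500, irreducible since 500 is not a perfect cube). [Q(ω):Q] = 2 (min poly x^2 + x + 1). Since Q(∛500) ⊂ R and ω ∉ R, we have ω ∉ Q(∛500), so x^2 + x + 1 remains irreducible over Q(∛500) and [Q(∛500, ω) : Q(∛500)] = 2. By the tower law, [Q(∛500, ω) : Q] = 3 · 2 = 6. (In fact Q(∛500, ω) is the splitting field of x^3 - 500 over Q.)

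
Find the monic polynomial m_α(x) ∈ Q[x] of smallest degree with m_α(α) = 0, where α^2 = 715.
m_α(x) = x^2 - 715

α satisfies α^2 - 715 = 0, so x^2 - 715 annihilates α. Since d = 715 is squarefree and ≠ 1, it is not a perfect square in Q, so x^2 - 715 has no rational root and is therefore irreducible over Q (a degree-2 polynomial over a field is irreducible iff it has no root). Hence m_α(x) = x^2 - 715.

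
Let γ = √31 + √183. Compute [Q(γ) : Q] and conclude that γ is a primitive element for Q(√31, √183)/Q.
[Q(γ) : Q] = 4 (equivalently, Q(γ) = Q(√31, √183))

Obviously Q(γ) ⊆ Q(√31, √183), and [Q(√31, √183):Q] = 4 (since 31, 183 are distinct squarefree integers > 1 with 5673 not a perfect square). To show equality we compute the minimal polynomial of γ. From γ = √31 + √183: γ^2 = 31 + 2√(5673) + 183 = 214 + 2√(5673), so γ^2 - 214 = 2√(5673); squaring, (γ^2 - 214)^2 = 4·5673, i.e. γ^4 - 428γ^2 + 45796 - 22692 = 0, i.e. γ^4 - 428γ^2 + 23104 = 0. So γ is a root of x^4 - 428x^2 + 23104. This polynomial is irreducible over Q: it has no rational root (each ±√31 ± √183 is irrational), and any factorization into two quadratics over Q would force √(5673) ∈ Q (pairing opposite roots) or √31, √183 ∈ Q (other pairings), all impossible. Hence [Q(γ):Q] = 4 = [Q(√31, √183):Q], so Q(γ) = Q(√31, √183).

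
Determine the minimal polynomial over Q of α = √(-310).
m_α(x) = x^2 + 310

α satisfies α^2 + 310 = 0, so x^2 + 310 annihilates α. Since d = -310 is squarefree and ≠ 1, it is not a perfect square in Q, so x^2 + 310 has no rational root and is therefore irreducible over Q (a degree-2 polynomial over a field is irreducible iff it has no root). Hence m_α(x) = x^2 + 310.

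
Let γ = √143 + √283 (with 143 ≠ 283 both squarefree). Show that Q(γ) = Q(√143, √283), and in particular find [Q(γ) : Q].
[Q(γ) : Q] = 4 (equivalently, Q(γ) = Q(√143, √283))

Obviously Q(γ) ⊆ Q(√143, √283), and [Q(√143, √283):Q] = 4 (since 143, 283 are distinct squarefree integers > 1 with 40469 not a perfect square). To show equality we compute the minimal polynomial of γ. From γ = √143 + √283: γ^2 = 143 + 2√(40469) + 283 = 426 + 2√(40469), so γ^2 - 426 = 2√(40469); squaring, (γ^2 - 426)^2 = 4·40469, i.e. γ^4 - 852γ^2 + 181476 - 161876 = 0, i.e. γ^4 - 852γ^2 + 19600 = 0. So γ is a root of x^4 - 852x^2 + 19600. This polynomial is irreducible over Q: it has no rational root (each ±√143 ± √283 is irrational), and any factorization into two quadratics over Q would force √(40469) ∈ Q (pairing opposite roots) or √143, √283 ∈ Q (other pairings), all impossible. Hence [Q(γ):Q] = 4 = [Q(√143, √283):Q], so Q(γ) = Q(√143, √283).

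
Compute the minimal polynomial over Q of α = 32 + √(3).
m_α(x) = x^2 - 64x + 1021

From α - 32 = √(3), squaring gives (α - 32)^2 = 3, i.e. α^2 - 64α + 1024 = 3, so α^2 - 64α + 1021 = 0. The discriminant of x^2 - 64x + 1021 is (-64)^2 - 4·(1021) = 4096 - 4084 = 12, and 4·(3) is not a perfect square in Q since 3 is squarefree and ≠ 1. Hence x^2 - 64x + 1021 is irreducible over Q and is the minimal polynomial of α.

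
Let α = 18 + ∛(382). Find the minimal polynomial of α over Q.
m_α(x) = x^3 - 54x^2 + 972x - 6214

Set β = α - 18 = ∛(382), so β^3 = 382. Then (α - 18)^3 - 382 = 0, i.e. α is a root of g(x) = (x - 18)^3 - 382 = x^3 - 54x^2 + 972x - 6214. Since g(x) = h(x - 18) where h(x) = x^3 - 382, and h is irreducible over Q (because 382 is not a perfect cube, so h has no rational root, and a monic cubic with no rational root is irreducible), g is also irreducible (irreducibility is preserved under the substitution x → x - 18). Hence m_α(x) = x^3 - 54x^2 + 972x - 6214.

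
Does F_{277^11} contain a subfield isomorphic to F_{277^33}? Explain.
No: F_{277^33} is not a subfield of F_{277^11}

F_{p^m} embeds in F_{p^n} iff m | n. Here 33 ∤ 11 (since 11 = 0·33 + 11 with remainder 11 ≠ 0), so F_{277^33} is not a subfield of F_{277^11}. Equivalently: if it were, the tower law would give 33 = [F_{277^33}:F_277] dividing [F_{277^11}:F_277] = 11, contradiction.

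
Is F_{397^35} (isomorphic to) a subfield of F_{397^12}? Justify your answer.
No: F_{397^35} is not a subfield of F_{397^12}

F_{p^m} embeds in F_{p^n} iff m | n. Here 35 ∤ 12 (since 12 = 0·35 + 12 with remainder 12 ≠ 0), so F_{397^35} is not a subfield of F_{397^12}. Equivalently: if it were, the tower law would give 35 = [F_{397^35}:F_397] dividing [F_{397^12}:F_397] = 12, contradiction.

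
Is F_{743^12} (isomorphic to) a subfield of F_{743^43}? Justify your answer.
No: F_{743^12} is not a subfield of F_{743^43}

F_{p^m} embeds in F_{p^n} iff m | n. Here 12 ∤ 43 (since 43 = 3·12 + 7 with remainder 7 ≠ 0), so F_{743^12} is not a subfield of F_{743^43}. Equivalently: if it were, the tower law would give 12 = [F_{743^12}:F_743] dividing [F_{743^43}:F_743] = 43, contradiction.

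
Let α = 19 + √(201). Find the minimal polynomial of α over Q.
m_α(x) = x^2 - 38x + 160

From α - 19 = √(201), squaring gives (α - 19)^2 = 201, i.e. α^2 - 38α + 361 = 201, so α^2 - 38α + 160 = 0. The discriminant of x^2 - 38x + 160 is (-38)^2 - 4·(160) = 1444 - 640 = 804, and 4·(201) is not a perfect square in Q since 201 is squarefree and ≠ 1. Hence x^2 - 38x + 160 is irreducible over Q and is the minimal polynomial of α.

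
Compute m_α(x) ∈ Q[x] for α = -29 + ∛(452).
m_α(x) = x^3 + 87x^2 + 2523x + 23937

Set β = α + 29 = ∛(452), so β^3 = 452. Then (α + 29)^3 - 452 = 0, i.e. α is a root of g(x) = (x + 29)^3 - 452 = x^3 + 87x^2 + 2523x + 23937. Since g(x) = h(x + 29) where h(x) = x^3 - 452, and h is irreducible over Q (because 452 is not a perfect cube, so h has no rational root, and a monic cubic with no rational root is irreducible), g is also irreducible (irreducibility is preserved under the substitution x → x + 29). Hence m_α(x) = x^3 + 87x^2 + 2523x + 23937.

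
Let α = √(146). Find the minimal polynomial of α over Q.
m_α(x) = x^2 - 146

α satisfies α^2 - 146 = 0, so x^2 - 146 annihilates α. Since d = 146 is squarefree and ≠ 1, it is not a perfect square in Q, so x^2 - 146 has no rational root and is therefore irreducible over Q (a degree-2 polynomial over a field is irreducible iff it has no root). Hence m_α(x) = x^2 - 146.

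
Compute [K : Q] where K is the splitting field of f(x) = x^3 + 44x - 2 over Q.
[K : Q] = 6

By the rational root test, any rational root of the monic integer polynomial f(x) = x^3 + 44x - 2 must be an integer dividing the constant term -2, i.e. one of ±{1, 2}. Evaluating: f(1) = 43, f(-1) = -47, f(2) = 94, f(-2) = -98; none is 0, so f has no rational root and is therefore irreducible over Q (a cubic with no linear factor over a field is irreducible). For an irreducible cubic, the Galois group is A_3 or S_3 according as the discriminant disc(f) = -4a^3 - 27b^2 = -4·(44)^3 - 27·(-2)^2 = -340844 is or is not a square in Q. Here disc(f) = -340844 is not a perfect square in Q, so the Galois group of f over Q is not contained in A_3 and must be all of S_3. The splitting field has degree |S_3| = 6 over Q, so [K : Q] = 6.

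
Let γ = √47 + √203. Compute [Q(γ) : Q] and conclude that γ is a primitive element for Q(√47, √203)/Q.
[Q(γ) : Q] = 4 (equivalently, Q(γ) = Q(√47, √203))

Obviously Q(γ) ⊆ Q(√47, √203), and [Q(√47, √203):Q] = 4 (since 47, 203 are distinct squarefree integers > 1 with 9541 not a perfect square). To show equality we compute the minimal polynomial of γ. From γ = √47 + √203: γ^2 = 47 + 2√(9541) + 203 = 250 + 2√(9541), so γ^2 - 250 = 2√(9541); squaring, (γ^2 - 250)^2 = 4·9541, i.e. γ^4 - 500γ^2 + 62500 - 38164 = 0, i.e. γ^4 - 500γ^2 + 24336 = 0. So γ is a root of x^4 - 500x^2 + 24336. This polynomial is irreducible over Q: it has no rational root (each ±√47 ± √203 is irrational), and any factorization into two quadratics over Q would force √(9541) ∈ Q (pairing opposite roots) or √47, √203 ∈ Q (other pairings), all impossible. Hence [Q(γ):Q] = 4 = [Q(√47, √203):Q], so Q(γ) = Q(√47, √203).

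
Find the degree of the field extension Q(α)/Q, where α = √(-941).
[Q(α):Q] = 2

[Q(α):Q] equals the degree of the minimal polynomial of α. Here α^2 = -941 and x^2 + 941 is irreducible (d = -941 is squarefree, ≠ 1, hence not a square), so deg(m_α) = 2. Thus [Q(α):Q] = 2.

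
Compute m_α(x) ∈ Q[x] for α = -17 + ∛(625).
m_α(x) = x^3 + 51x^2 + 867x + 4288

Set β = α + 17 = ∛(625), so β^3 = 625. Then (α + 17)^3 - 625 = 0, i.e. α is a root of g(x) = (x + 17)^3 - 625 = x^3 + 51x^2 + 867x + 4288. Since g(x) = h(x + 17) where h(x) = x^3 - 625, and h is irreducible over Q (because 625 is not a perfect cube, so h has no rational root, and a monic cubic with no rational root is irreducible), g is also irreducible (irreducibility is preserved under the substitution x → x + 17). Hence m_α(x) = x^3 + 51x^2 + 867x + 4288.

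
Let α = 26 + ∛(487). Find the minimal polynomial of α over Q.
m_α(x) = x^3 - 78x^2 + 2028x - 18063

Set β = α - 26 = ∛(487), so β^3 = 487. Then (α - 26)^3 - 487 = 0, i.e. α is a root of g(x) = (x - 26)^3 - 487 = x^3 - 78x^2 + 2028x - 18063. Since g(x) = h(x - 26) where h(x) = x^3 - 487, and h is irreducible over Q (because 487 is not a perfect cube, so h has no rational root, and a monic cubic with no rational root is irreducible), g is also irreducible (irreducibility is preserved under the substitution x → x - 26). Hence m_α(x) = x^3 - 78x^2 + 2028x - 18063.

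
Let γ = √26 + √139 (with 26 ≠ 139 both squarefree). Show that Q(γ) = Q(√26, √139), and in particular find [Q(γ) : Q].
[Q(γ) : Q] = 4 (equivalently, Q(γ) = Q(√26, √139))

Obviously Q(γ) ⊆ Q(√26, √139), and [Q(√26, √139):Q] = 4 (since 26, 139 are distinct squarefree integers > 1 with 3614 not a perfect square). To show equality we compute the minimal polynomial of γ. From γ = √26 + √139: γ^2 = 26 + 2√(3614) + 139 = 165 + 2√(3614), so γ^2 - 165 = 2√(3614); squaring, (γ^2 - 165)^2 = 4·3614, i.e. γ^4 - 330γ^2 + 27225 - 14456 = 0, i.e. γ^4 - 330γ^2 + 12769 = 0. So γ is a root of x^4 - 330x^2 + 12769. This polynomial is irreducible over Q: it has no rational root (each ±√26 ± √139 is irrational), and any factorization into two quadratics over Q would force √(3614) ∈ Q (pairing opposite roots) or √26, √139 ∈ Q (other pairings), all impossible. Hence [Q(γ):Q] = 4 = [Q(√26, √139):Q], so Q(γ) = Q(√26, √139).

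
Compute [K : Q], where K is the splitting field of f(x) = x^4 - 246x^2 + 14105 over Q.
[K : Q] = 4

Solving the quadratic in x^2: x^2 = (246 ± √(246^2 - 4·14105))/2 = (246 ± √4096)/2 = (246 ± 64)/2, giving x^2 = 91 or x^2 = 155. So f(x) = (x^2 - 91)(x^2 - 155) and the roots of f are ±√91, ±√155. Hence the splitting field is K = Q(√91, √155). Since 91 and 155 are distinct squarefree integers > 1, their product 14105 is not a perfect square, so √155 ∉ Q(√91). By the tower law [K:Q] = [Q(√91,√155):Q(√91)] · [Q(√91):Q] = 2 · 2 = 4.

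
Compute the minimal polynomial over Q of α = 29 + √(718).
m_α(x) = x^2 - 58x + 123

From α - 29 = √(718), squaring gives (α - 29)^2 = 718, i.e. α^2 - 58α + 841 = 718, so α^2 - 58α + 123 = 0. The discriminant of x^2 - 58x + 123 is (-58)^2 - 4·(123) = 3364 - 492 = 2872, and 4·(718) is not a perfect square in Q since 718 is squarefree and ≠ 1. Hence x^2 - 58x + 123 is irreducible over Q and is the minimal polynomial of α.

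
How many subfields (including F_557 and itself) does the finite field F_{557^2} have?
F_{557^2} has 2 subfields

The subfields of F_{p^n} are exactly the fields F_{p^d} for d | n (each is the fixed field of the unique index-d subgroup of Gal(F_{p^n}/F_p) ≅ Z/nZ). The divisors of n = 2 are {1, 2}, giving 2 subfields: F_{557^1}, F_{557^2}.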